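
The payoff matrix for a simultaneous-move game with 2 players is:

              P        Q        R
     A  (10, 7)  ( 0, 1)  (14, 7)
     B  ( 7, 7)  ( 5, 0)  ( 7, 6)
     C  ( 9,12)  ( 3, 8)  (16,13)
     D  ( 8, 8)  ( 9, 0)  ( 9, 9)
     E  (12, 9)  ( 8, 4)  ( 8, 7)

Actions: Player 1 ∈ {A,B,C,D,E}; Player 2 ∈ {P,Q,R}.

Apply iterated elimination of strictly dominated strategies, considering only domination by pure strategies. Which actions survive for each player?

Remaining: P1:{A,C,E} P2:{P,R}

P1 drop B (D beats it: P:8>7 Q:9>5 R:9>7)
P2 drop Q (P beats it: A:7>1 C:12>8 D:8>0 E:9>4)
P1 drop D (A beats it: P:10>8 R:14>9)
P1→{A,C,E} P2→{P,R}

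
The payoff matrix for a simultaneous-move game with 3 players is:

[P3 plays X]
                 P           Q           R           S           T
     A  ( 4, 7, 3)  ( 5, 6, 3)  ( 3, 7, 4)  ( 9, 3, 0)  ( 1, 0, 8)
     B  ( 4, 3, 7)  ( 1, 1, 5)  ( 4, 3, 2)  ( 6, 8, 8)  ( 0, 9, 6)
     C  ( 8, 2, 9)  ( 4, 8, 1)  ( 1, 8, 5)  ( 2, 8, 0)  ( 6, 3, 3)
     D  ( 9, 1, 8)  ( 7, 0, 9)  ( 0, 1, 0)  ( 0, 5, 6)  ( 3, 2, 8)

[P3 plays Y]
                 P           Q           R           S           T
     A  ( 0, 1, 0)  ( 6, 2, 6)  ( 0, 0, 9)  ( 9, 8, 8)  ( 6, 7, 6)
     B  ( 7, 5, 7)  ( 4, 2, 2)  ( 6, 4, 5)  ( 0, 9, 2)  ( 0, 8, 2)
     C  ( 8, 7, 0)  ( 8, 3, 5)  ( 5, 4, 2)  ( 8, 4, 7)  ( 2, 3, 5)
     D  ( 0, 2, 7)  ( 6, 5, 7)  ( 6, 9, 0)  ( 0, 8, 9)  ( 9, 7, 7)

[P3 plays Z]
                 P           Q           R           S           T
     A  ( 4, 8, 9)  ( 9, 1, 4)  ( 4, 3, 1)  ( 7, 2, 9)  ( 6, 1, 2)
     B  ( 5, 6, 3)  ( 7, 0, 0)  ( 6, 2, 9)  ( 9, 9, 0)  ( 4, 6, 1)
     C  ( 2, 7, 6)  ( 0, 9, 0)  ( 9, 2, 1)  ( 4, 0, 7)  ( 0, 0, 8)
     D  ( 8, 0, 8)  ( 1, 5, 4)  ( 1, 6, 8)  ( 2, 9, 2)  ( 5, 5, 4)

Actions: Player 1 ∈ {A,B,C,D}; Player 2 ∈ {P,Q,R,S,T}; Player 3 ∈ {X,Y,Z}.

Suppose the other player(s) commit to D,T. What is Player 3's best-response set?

u_3(X vs D,T) = 8
u_3(Y vs D,T) = 7
u_3(Z vs D,T) = 4
max payoff 8 at {X}

argmax u_3 = {X}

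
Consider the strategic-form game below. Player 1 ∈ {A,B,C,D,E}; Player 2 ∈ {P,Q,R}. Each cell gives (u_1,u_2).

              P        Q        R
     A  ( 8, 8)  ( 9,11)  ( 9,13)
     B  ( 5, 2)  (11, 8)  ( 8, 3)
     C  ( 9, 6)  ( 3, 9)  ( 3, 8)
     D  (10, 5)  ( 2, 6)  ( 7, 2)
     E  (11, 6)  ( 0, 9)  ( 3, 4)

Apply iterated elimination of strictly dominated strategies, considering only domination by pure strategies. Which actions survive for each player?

Remaining: P1:{A,B} P2:{Q,R}

P2 drop P (Q beats it: A:11>8 B:8>2 C:9>6 D:6>5 E:9>6)
P1 drop C (A beats it: Q:9>3 R:9>3)
P1 drop D (A beats it: Q:9>2 R:9>7)
P1 drop E (A beats it: Q:9>0 R:9>3)
P1→{A,B} P2→{Q,R}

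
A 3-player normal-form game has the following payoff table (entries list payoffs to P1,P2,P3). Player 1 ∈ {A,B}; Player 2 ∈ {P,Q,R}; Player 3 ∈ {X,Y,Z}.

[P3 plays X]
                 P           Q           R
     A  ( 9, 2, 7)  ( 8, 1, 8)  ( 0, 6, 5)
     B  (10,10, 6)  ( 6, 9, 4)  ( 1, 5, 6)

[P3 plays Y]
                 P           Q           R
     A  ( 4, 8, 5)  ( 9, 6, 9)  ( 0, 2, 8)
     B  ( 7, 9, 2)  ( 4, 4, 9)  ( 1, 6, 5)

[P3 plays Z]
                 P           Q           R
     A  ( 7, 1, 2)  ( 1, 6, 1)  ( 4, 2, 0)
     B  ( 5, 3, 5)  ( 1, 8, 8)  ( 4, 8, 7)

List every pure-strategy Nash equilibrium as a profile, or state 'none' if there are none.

NE set: (B,P,X), (B,R,Z)

(A,P,X): not NE [P1→B gives 10>9; P2→R gives 6>2]
(A,P,Y): not NE [P1→B gives 7>4; P3→X gives 7>5]
(A,P,Z): not NE [P2→Q gives 6>1; P3→X gives 7>2]
(A,Q,X): not NE [P2→R gives 6>1; P3→Y gives 9>8]
(A,Q,Y): not NE [P2→P gives 8>6]
(A,Q,Z): not NE [P3→Y gives 9>1]
(A,R,X): not NE [P1→B gives 1>0; P3→Y gives 8>5]
(A,R,Y): not NE [P1→B gives 1>0; P2→P gives 8>2]
(A,R,Z): not NE [P2→Q gives 6>2; P3→Y gives 8>0]
(B,P,X): NE
(B,P,Y): not NE [P3→X gives 6>2]
(B,P,Z): not NE [P1→A gives 7>5; P2→R gives 8>3; P3→X gives 6>5]
(B,Q,X): not NE [P1→A gives 8>6; P2→P gives 10>9; P3→Y gives 9>4]
(B,Q,Y): not NE [P1→A gives 9>4; P2→P gives 9>4]
(B,Q,Z): not NE [P3→Y gives 9>8]
(B,R,X): not NE [P2→P gives 10>5; P3→Z gives 7>6]
(B,R,Y): not NE [P2→P gives 9>6; P3→Z gives 7>5]
(B,R,Z): NE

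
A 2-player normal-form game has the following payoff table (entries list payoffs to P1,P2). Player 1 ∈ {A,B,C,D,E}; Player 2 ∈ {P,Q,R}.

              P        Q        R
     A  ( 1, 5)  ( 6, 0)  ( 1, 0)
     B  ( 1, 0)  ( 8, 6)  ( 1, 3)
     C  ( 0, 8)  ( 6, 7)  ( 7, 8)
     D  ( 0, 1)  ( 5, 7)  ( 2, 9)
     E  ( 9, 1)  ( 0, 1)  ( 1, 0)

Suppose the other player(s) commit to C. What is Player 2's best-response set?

argmax u_2 = {P,R}

u_2(P vs C) = 8
u_2(Q vs C) = 7
u_2(R vs C) = 8
max payoff 8 at {P,R}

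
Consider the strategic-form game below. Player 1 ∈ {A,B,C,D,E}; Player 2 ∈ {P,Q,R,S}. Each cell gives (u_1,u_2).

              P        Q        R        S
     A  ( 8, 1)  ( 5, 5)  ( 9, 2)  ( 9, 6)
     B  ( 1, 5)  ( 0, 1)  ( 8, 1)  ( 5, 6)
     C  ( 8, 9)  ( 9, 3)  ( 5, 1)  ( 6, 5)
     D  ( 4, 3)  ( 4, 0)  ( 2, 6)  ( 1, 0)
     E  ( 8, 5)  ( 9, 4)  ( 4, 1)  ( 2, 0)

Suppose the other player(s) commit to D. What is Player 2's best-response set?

BR_2 = {R}

u_2(P vs D) = 3
u_2(Q vs D) = 0
u_2(R vs D) = 6
u_2(S vs D) = 0
max payoff 6 at {R}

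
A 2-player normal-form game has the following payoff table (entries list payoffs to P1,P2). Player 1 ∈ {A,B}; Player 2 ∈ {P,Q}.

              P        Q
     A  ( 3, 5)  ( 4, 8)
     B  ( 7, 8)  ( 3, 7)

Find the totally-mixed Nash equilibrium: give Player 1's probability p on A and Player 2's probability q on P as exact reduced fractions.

P1 mixes 1/4 on A; P2 mixes 1/5 on P

P1 indiff ⇒ q·3+(1-q)·4 = q·7+(1-q)·3 ⇒ q(-4) = (1-q)(-1) ⇒ q = 1/5
P2 indiff ⇒ p·5+(1-p)·8 = p·8+(1-p)·7 ⇒ p(-3) = (1-p)(-1) ⇒ p = 1/4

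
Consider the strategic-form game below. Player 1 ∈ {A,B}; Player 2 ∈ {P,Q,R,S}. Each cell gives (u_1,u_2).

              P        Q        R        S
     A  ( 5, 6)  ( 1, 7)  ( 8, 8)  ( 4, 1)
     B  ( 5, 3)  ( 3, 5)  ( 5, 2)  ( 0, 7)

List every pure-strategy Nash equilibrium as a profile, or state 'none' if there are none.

(A,P): not NE [P2→R gives 8>6]
(A,Q): not NE [P1→B gives 3>1; P2→R gives 8>7]
(A,R): NE
(A,S): not NE [P2→R gives 8>1]
(B,P): not NE [P2→S gives 7>3]
(B,Q): not NE [P2→S gives 7>5]
(B,R): not NE [P1→A gives 8>5; P2→S gives 7>2]
(B,S): not NE [P1→A gives 4>0]

Nash profiles: (A,R)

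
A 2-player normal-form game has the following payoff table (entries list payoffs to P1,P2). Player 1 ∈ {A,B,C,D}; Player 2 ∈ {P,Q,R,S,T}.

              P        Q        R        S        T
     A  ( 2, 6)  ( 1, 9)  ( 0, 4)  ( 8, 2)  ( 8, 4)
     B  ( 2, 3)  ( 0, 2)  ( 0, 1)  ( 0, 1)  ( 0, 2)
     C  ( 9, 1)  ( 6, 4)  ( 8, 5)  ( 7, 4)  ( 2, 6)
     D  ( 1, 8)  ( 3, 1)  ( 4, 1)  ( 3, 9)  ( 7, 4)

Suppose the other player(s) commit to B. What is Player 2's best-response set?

u_2(P vs B) = 3
u_2(Q vs B) = 2
u_2(R vs B) = 1
u_2(S vs B) = 1
u_2(T vs B) = 2
max payoff 3 at {P}

P2 best: {P}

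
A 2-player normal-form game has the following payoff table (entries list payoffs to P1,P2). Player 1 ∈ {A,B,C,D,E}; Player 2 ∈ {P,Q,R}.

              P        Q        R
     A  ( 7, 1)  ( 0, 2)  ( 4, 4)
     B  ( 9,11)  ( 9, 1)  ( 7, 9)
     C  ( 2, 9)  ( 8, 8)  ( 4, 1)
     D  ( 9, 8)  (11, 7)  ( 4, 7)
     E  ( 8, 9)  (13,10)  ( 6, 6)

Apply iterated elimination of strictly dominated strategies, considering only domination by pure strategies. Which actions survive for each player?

IESDS → P1:{B,D,E} P2:{P,Q}

P1 drop A (B beats it: P:9>7 Q:9>0 R:7>4)
P1 drop C (B beats it: P:9>2 Q:9>8 R:7>4)
P2 drop R (P beats it: B:11>9 D:8>7 E:9>6)
P1→{B,D,E} P2→{P,Q}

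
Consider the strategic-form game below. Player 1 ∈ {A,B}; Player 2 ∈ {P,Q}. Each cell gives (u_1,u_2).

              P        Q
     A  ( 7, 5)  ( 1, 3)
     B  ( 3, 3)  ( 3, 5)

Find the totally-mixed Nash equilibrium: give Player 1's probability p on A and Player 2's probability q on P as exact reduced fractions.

(p,q) = (1/2, 1/3)

P1 indiff ⇒ q·7+(1-q)·1 = q·3+(1-q)·3 ⇒ q(4) = (1-q)(2) ⇒ q = 1/3
P2 indiff ⇒ p·5+(1-p)·3 = p·3+(1-p)·5 ⇒ p(2) = (1-p)(2) ⇒ p = 1/2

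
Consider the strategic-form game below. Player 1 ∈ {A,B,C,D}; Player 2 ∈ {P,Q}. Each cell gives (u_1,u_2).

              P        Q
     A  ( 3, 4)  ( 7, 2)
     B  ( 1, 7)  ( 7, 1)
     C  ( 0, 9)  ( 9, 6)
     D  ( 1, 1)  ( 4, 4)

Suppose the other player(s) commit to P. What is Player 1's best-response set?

BR_1 = {A}

u_1(A vs P) = 3
u_1(B vs P) = 1
u_1(C vs P) = 0
u_1(D vs P) = 1
max payoff 3 at {A}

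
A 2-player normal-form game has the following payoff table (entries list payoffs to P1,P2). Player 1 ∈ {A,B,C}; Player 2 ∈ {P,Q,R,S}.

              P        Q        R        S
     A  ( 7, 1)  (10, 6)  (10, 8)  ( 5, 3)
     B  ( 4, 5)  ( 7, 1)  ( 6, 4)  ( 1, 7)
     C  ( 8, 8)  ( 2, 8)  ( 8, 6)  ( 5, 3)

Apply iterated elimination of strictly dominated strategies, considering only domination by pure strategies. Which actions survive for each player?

Remaining: P1:{A,C} P2:{P,Q,R}

P1 drop B (A beats it: P:7>4 Q:10>7 R:10>6 S:5>1)
P2 drop S (Q beats it: A:6>3 C:8>3)
P1→{A,C} P2→{P,Q,R}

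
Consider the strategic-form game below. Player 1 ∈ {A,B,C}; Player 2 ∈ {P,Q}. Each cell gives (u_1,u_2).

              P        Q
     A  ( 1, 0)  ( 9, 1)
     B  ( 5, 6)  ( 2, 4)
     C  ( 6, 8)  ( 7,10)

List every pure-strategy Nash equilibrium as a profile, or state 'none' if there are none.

PSNE = {(A,Q)}

(A,P): not NE [P1→C gives 6>1; P2→Q gives 1>0]
(A,Q): NE
(B,P): not NE [P1→C gives 6>5]
(B,Q): not NE [P1→A gives 9>2; P2→P gives 6>4]
(C,P): not NE [P2→Q gives 10>8]
(C,Q): not NE [P1→A gives 9>7]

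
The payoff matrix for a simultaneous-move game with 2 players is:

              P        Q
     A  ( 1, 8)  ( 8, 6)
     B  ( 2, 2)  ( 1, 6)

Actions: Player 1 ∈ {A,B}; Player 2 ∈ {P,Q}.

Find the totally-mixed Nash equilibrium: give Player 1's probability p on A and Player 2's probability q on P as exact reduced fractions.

P1 mixes 2/3 on A; P2 mixes 7/8 on P

P1 indiff ⇒ q·1+(1-q)·8 = q·2+(1-q)·1 ⇒ q(-1) = (1-q)(-7) ⇒ q = 7/8
P2 indiff ⇒ p·8+(1-p)·2 = p·6+(1-p)·6 ⇒ p(2) = (1-p)(4) ⇒ p = 2/3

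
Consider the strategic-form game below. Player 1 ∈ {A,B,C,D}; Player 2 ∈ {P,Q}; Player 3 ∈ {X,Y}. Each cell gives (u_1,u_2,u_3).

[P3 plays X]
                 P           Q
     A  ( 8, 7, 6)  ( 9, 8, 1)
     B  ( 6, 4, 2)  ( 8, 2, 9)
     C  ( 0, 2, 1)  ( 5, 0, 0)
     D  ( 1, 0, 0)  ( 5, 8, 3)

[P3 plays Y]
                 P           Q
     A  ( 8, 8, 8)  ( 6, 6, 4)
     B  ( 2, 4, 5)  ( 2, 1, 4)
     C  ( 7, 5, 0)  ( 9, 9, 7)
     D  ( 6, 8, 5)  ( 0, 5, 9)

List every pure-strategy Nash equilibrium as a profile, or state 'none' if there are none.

(A,P,X): not NE [P2→Q gives 8>7; P3→Y gives 8>6]
(A,P,Y): NE
(A,Q,X): not NE [P3→Y gives 4>1]
(A,Q,Y): not NE [P1→C gives 9>6; P2→P gives 8>6]
(B,P,X): not NE [P1→A gives 8>6; P3→Y gives 5>2]
(B,P,Y): not NE [P1→A gives 8>2]
(B,Q,X): not NE [P1→A gives 9>8; P2→P gives 4>2]
(B,Q,Y): not NE [P1→C gives 9>2; P2→P gives 4>1; P3→X gives 9>4]
(C,P,X): not NE [P1→A gives 8>0]
(C,P,Y): not NE [P1→A gives 8>7; P2→Q gives 9>5; P3→X gives 1>0]
(C,Q,X): not NE [P1→A gives 9>5; P2→P gives 2>0; P3→Y gives 7>0]
(C,Q,Y): NE
(D,P,X): not NE [P1→A gives 8>1; P2→Q gives 8>0; P3→Y gives 5>0]
(D,P,Y): not NE [P1→A gives 8>6]
(D,Q,X): not NE [P1→A gives 9>5; P3→Y gives 9>3]
(D,Q,Y): not NE [P1→C gives 9>0; P2→P gives 8>5]

Nash profiles: (A,P,Y), (C,Q,Y)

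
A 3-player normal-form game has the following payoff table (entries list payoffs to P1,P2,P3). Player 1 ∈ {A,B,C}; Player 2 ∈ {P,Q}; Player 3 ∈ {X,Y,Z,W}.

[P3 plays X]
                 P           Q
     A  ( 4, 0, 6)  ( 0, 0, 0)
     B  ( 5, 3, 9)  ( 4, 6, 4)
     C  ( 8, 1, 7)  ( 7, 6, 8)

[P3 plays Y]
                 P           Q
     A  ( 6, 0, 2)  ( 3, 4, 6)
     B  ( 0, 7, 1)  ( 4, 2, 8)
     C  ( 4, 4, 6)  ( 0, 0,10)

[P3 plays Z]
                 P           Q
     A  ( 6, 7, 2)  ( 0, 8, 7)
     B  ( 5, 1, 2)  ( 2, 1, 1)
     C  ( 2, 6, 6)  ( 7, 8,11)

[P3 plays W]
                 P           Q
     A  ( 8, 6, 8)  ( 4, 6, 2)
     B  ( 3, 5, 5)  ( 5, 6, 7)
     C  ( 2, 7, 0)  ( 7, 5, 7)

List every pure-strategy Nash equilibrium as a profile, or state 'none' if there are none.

PSNE = {(A,P,W), (C,Q,Z)}

(A,P,X): not NE [P1→C gives 8>4; P3→W gives 8>6]
(A,P,Y): not NE [P2→Q gives 4>0; P3→W gives 8>2]
(A,P,Z): not NE [P2→Q gives 8>7; P3→W gives 8>2]
(A,P,W): NE
(A,Q,X): not NE [P1→C gives 7>0; P3→Z gives 7>0]
(A,Q,Y): not NE [P1→B gives 4>3; P3→Z gives 7>6]
(A,Q,Z): not NE [P1→C gives 7>0]
(A,Q,W): not NE [P1→C gives 7>4; P3→Z gives 7>2]
(B,P,X): not NE [P1→C gives 8>5; P2→Q gives 6>3]
(B,P,Y): not NE [P1→A gives 6>0; P3→X gives 9>1]
(B,P,Z): not NE [P1→A gives 6>5; P3→X gives 9>2]
(B,P,W): not NE [P1→A gives 8>3; P2→Q gives 6>5; P3→X gives 9>5]
(B,Q,X): not NE [P1→C gives 7>4; P3→Y gives 8>4]
(B,Q,Y): not NE [P2→P gives 7>2]
(B,Q,Z): not NE [P1→C gives 7>2; P3→Y gives 8>1]
(B,Q,W): not NE [P1→C gives 7>5; P3→Y gives 8>7]
(C,P,X): not NE [P2→Q gives 6>1]
(C,P,Y): not NE [P1→A gives 6>4; P3→X gives 7>6]
(C,P,Z): not NE [P1→A gives 6>2; P2→Q gives 8>6; P3→X gives 7>6]
(C,P,W): not NE [P1→A gives 8>2; P3→X gives 7>0]
(C,Q,X): not NE [P3→Z gives 11>8]
(C,Q,Y): not NE [P1→B gives 4>0; P2→P gives 4>0; P3→Z gives 11>10]
(C,Q,Z): NE
(C,Q,W): not NE [P2→P gives 7>5; P3→Z gives 11>7]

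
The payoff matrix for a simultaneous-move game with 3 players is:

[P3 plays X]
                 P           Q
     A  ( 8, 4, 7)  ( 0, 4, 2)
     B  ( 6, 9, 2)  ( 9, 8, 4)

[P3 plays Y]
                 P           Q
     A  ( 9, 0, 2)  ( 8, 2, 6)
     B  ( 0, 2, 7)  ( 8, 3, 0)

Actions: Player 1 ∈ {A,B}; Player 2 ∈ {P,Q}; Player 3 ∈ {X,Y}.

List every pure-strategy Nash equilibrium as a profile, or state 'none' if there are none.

(A,P,X): NE
(A,P,Y): not NE [P2→Q gives 2>0; P3→X gives 7>2]
(A,Q,X): not NE [P1→B gives 9>0; P3→Y gives 6>2]
(A,Q,Y): NE
(B,P,X): not NE [P1→A gives 8>6; P3→Y gives 7>2]
(B,P,Y): not NE [P1→A gives 9>0; P2→Q gives 3>2]
(B,Q,X): not NE [P2→P gives 9>8]
(B,Q,Y): not NE [P3→X gives 4>0]

Nash profiles: (A,P,X), (A,Q,Y)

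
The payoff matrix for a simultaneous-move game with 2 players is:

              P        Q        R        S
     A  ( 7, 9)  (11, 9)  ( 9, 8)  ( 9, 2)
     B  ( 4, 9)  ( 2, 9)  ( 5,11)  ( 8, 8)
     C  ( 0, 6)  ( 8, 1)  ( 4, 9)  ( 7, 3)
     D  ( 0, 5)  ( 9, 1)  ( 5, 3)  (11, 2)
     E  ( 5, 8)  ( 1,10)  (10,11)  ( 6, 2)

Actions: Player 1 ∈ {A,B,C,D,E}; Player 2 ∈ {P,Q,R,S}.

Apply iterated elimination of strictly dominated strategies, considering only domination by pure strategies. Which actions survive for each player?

P1 drop B (A beats it: P:7>4 Q:11>2 R:9>5 S:9>8)
P1 drop C (A beats it: P:7>0 Q:11>8 R:9>4 S:9>7)
P2 drop S (P beats it: A:9>2 D:5>2 E:8>2)
P1 drop D (A beats it: P:7>0 Q:11>9 R:9>5)
P1→{A,E} P2→{P,Q,R}

Survivors P1:{A,E} P2:{P,Q,R}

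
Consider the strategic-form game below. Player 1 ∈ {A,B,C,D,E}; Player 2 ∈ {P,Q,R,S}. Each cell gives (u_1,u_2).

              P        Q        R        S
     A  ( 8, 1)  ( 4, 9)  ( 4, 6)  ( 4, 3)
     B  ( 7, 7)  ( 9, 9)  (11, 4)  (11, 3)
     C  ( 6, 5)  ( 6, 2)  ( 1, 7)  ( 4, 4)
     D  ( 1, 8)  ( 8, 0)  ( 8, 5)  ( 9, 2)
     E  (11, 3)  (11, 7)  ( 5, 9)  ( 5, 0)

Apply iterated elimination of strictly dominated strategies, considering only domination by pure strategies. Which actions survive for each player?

P1 drop A (E beats it: P:11>8 Q:11>4 R:5>4 S:5>4)
P1 drop C (B beats it: P:7>6 Q:9>6 R:11>1 S:11>4)
P1 drop D (B beats it: P:7>1 Q:9>8 R:11>8 S:11>9)
P2 drop P (Q beats it: B:9>7 E:7>3)
P2 drop S (Q beats it: B:9>3 E:7>0)
P1→{B,E} P2→{Q,R}

IESDS → P1:{B,E} P2:{Q,R}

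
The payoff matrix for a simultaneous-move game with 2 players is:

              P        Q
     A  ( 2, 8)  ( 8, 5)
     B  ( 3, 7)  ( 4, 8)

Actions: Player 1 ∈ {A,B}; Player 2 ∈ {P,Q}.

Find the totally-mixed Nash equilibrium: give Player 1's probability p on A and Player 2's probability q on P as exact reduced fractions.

(p,q) = (1/4, 4/5)

P1 indiff ⇒ q·2+(1-q)·8 = q·3+(1-q)·4 ⇒ q(-1) = (1-q)(-4) ⇒ q = 4/5
P2 indiff ⇒ p·8+(1-p)·7 = p·5+(1-p)·8 ⇒ p(3) = (1-p)(1) ⇒ p = 1/4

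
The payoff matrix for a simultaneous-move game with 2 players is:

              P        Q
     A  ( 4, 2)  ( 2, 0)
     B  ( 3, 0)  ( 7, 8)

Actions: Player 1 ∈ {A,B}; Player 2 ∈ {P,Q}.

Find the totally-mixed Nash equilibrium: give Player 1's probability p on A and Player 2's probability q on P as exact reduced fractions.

P1 indiff ⇒ q·4+(1-q)·2 = q·3+(1-q)·7 ⇒ q(1) = (1-q)(5) ⇒ q = 5/6
P2 indiff ⇒ p·2+(1-p)·0 = p·0+(1-p)·8 ⇒ p(2) = (1-p)(8) ⇒ p = 4/5

p=4/5, q=5/6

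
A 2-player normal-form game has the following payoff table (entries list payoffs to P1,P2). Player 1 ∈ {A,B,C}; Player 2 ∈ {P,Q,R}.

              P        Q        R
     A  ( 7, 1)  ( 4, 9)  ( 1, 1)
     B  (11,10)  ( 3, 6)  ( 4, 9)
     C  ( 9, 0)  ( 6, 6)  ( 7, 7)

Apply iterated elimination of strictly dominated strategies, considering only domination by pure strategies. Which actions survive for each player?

P1 drop A (C beats it: P:9>7 Q:6>4 R:7>1)
P2 drop Q (R beats it: B:9>6 C:7>6)
P1→{B,C} P2→{P,R}

Survivors P1:{B,C} P2:{P,R}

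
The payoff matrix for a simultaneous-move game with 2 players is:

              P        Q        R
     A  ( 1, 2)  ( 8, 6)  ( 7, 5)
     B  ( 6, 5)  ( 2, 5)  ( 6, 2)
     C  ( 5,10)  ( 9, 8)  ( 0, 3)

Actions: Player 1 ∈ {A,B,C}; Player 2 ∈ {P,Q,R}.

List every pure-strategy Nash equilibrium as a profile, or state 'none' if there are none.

NE set: (B,P)

(A,P): not NE [P1→B gives 6>1; P2→Q gives 6>2]
(A,Q): not NE [P1→C gives 9>8]
(A,R): not NE [P2→Q gives 6>5]
(B,P): NE
(B,Q): not NE [P1→C gives 9>2]
(B,R): not NE [P1→A gives 7>6; P2→Q gives 5>2]
(C,P): not NE [P1→B gives 6>5]
(C,Q): not NE [P2→P gives 10>8]
(C,R): not NE [P1→A gives 7>0; P2→P gives 10>3]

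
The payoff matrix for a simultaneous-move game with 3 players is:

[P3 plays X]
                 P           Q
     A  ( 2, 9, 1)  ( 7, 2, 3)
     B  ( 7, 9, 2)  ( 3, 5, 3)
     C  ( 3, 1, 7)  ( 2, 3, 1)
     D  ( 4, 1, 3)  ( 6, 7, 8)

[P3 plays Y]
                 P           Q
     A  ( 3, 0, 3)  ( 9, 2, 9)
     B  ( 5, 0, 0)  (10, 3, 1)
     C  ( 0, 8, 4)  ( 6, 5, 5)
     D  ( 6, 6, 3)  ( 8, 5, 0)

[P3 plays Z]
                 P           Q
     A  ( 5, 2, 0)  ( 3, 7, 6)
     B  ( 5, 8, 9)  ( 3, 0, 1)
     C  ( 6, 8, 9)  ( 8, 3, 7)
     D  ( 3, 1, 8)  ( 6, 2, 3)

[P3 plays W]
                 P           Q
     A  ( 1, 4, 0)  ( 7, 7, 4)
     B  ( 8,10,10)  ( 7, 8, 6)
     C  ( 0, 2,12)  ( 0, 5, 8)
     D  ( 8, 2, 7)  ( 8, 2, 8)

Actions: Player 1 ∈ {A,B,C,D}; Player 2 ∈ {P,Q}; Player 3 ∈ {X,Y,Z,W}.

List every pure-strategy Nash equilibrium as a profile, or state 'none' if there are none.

Nash profiles: (B,P,W), (D,Q,W)

(A,P,X): not NE [P1→B gives 7>2; P3→Y gives 3>1]
(A,P,Y): not NE [P1→D gives 6>3; P2→Q gives 2>0]
(A,P,Z): not NE [P1→C gives 6>5; P2→Q gives 7>2; P3→Y gives 3>0]
(A,P,W): not NE [P1→D gives 8>1; P2→Q gives 7>4; P3→Y gives 3>0]
(A,Q,X): not NE [P2→P gives 9>2; P3→Y gives 9>3]
(A,Q,Y): not NE [P1→B gives 10>9]
(A,Q,Z): not NE [P1→C gives 8>3; P3→Y gives 9>6]
(A,Q,W): not NE [P1→D gives 8>7; P3→Y gives 9>4]
(B,P,X): not NE [P3→W gives 10>2]
(B,P,Y): not NE [P1→D gives 6>5; P2→Q gives 3>0; P3→W gives 10>0]
(B,P,Z): not NE [P1→C gives 6>5; P3→W gives 10>9]
(B,P,W): NE
(B,Q,X): not NE [P1→A gives 7>3; P2→P gives 9>5; P3→W gives 6>3]
(B,Q,Y): not NE [P3→W gives 6>1]
(B,Q,Z): not NE [P1→C gives 8>3; P2→P gives 8>0; P3→W gives 6>1]
(B,Q,W): not NE [P1→D gives 8>7; P2→P gives 10>8]
(C,P,X): not NE [P1→B gives 7>3; P2→Q gives 3>1; P3→W gives 12>7]
(C,P,Y): not NE [P1→D gives 6>0; P3→W gives 12>4]
(C,P,Z): not NE [P3→W gives 12>9]
(C,P,W): not NE [P1→D gives 8>0; P2→Q gives 5>2]
(C,Q,X): not NE [P1→A gives 7>2; P3→W gives 8>1]
(C,Q,Y): not NE [P1→B gives 10>6; P2→P gives 8>5; P3→W gives 8>5]
(C,Q,Z): not NE [P2→P gives 8>3; P3→W gives 8>7]
(C,Q,W): not NE [P1→D gives 8>0]
(D,P,X): not NE [P1→B gives 7>4; P2→Q gives 7>1; P3→Z gives 8>3]
(D,P,Y): not NE [P3→Z gives 8>3]
(D,P,Z): not NE [P1→C gives 6>3; P2→Q gives 2>1]
(D,P,W): not NE [P3→Z gives 8>7]
(D,Q,X): not NE [P1→A gives 7>6]
(D,Q,Y): not NE [P1→B gives 10>8; P2→P gives 6>5; P3→W gives 8>0]
(D,Q,Z): not NE [P1→C gives 8>6; P3→W gives 8>3]
(D,Q,W): NE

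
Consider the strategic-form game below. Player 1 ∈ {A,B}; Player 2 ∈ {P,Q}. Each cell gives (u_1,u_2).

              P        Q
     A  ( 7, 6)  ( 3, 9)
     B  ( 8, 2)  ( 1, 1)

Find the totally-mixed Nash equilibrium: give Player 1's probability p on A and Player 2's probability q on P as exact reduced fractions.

P1 indiff ⇒ q·7+(1-q)·3 = q·8+(1-q)·1 ⇒ q(-1) = (1-q)(-2) ⇒ q = 2/3
P2 indiff ⇒ p·6+(1-p)·2 = p·9+(1-p)·1 ⇒ p(-3) = (1-p)(-1) ⇒ p = 1/4

P1 mixes 1/4 on A; P2 mixes 2/3 on P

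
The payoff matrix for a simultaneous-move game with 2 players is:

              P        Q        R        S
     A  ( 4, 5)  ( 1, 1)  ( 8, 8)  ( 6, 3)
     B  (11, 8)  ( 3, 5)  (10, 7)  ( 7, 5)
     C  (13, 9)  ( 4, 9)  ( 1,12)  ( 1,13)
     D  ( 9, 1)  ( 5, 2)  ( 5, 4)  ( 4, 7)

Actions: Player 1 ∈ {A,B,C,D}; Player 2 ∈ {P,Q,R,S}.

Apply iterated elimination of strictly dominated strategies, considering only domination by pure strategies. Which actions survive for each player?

P1 drop A (B beats it: P:11>4 Q:3>1 R:10>8 S:7>6)
P2 drop Q (R beats it: B:7>5 C:12>9 D:4>2)
P1 drop D (B beats it: P:11>9 R:10>5 S:7>4)
P1→{B,C} P2→{P,R,S}

Remaining: P1:{B,C} P2:{P,R,S}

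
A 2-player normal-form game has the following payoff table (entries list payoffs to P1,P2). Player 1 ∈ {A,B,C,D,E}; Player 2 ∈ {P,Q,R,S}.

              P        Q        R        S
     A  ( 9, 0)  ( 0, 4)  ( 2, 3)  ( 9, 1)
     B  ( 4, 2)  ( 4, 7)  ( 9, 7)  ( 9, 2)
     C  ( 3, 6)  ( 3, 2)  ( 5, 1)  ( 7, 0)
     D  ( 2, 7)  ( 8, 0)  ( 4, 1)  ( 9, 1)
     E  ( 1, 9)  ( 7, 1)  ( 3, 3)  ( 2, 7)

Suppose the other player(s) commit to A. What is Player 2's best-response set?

P2 best: {Q}

u_2(P vs A) = 0
u_2(Q vs A) = 4
u_2(R vs A) = 3
u_2(S vs A) = 1
max payoff 4 at {Q}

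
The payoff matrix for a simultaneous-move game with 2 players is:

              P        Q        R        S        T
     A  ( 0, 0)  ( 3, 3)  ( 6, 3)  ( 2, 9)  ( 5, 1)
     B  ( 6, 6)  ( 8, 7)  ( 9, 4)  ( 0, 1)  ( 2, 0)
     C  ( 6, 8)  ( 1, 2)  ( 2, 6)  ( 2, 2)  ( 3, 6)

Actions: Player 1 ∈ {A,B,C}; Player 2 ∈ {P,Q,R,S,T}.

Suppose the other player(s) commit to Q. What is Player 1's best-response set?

u_1(A vs Q) = 3
u_1(B vs Q) = 8
u_1(C vs Q) = 1
max payoff 8 at {B}

argmax u_1 = {B}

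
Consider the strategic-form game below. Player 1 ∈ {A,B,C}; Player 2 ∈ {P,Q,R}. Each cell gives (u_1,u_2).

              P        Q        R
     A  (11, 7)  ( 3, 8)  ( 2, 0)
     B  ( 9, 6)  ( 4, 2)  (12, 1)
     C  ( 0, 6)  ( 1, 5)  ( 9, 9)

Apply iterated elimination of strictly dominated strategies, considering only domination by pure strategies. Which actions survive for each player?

P1 drop C (B beats it: P:9>0 Q:4>1 R:12>9)
P2 drop R (P beats it: A:7>0 B:6>1)
P1→{A,B} P2→{P,Q}

IESDS → P1:{A,B} P2:{P,Q}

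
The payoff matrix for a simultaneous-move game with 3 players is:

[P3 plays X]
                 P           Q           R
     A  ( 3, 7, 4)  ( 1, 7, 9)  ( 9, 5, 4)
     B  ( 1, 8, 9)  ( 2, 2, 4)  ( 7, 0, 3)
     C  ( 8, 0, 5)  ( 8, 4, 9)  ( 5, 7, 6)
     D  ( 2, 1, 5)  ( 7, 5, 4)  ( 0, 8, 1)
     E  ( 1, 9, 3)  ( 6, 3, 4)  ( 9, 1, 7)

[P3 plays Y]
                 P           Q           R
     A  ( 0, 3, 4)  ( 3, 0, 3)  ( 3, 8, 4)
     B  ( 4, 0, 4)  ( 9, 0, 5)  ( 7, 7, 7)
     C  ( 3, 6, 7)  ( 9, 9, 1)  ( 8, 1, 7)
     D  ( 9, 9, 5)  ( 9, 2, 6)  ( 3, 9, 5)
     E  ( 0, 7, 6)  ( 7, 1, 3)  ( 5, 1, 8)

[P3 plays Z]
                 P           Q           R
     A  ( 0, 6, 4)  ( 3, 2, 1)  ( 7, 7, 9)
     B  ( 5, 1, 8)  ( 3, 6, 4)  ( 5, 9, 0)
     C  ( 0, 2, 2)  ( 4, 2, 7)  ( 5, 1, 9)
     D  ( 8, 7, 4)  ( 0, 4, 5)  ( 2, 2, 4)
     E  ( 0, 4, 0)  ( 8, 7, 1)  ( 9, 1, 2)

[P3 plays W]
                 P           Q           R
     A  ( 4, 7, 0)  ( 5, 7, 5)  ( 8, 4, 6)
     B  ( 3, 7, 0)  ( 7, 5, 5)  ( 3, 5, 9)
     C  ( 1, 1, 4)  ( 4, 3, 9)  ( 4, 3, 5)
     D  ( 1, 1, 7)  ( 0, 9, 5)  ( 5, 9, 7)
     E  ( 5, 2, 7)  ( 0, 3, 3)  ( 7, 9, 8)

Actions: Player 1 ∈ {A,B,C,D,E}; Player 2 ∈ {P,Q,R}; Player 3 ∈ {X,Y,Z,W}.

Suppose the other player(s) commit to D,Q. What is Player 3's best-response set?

u_3(X vs D,Q) = 4
u_3(Y vs D,Q) = 6
u_3(Z vs D,Q) = 5
u_3(W vs D,Q) = 5
max payoff 6 at {Y}

P3 best: {Y}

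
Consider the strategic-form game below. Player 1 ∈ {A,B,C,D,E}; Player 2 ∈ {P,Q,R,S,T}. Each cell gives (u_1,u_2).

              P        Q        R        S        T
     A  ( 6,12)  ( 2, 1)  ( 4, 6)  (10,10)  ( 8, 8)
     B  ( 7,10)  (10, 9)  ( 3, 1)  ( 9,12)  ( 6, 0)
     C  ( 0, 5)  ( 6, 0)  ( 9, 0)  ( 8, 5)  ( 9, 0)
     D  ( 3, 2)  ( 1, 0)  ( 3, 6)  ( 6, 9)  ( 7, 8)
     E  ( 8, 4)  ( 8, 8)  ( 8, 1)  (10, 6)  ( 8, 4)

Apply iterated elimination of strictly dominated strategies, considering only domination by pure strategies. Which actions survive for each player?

Survivors P1:{A,B,E} P2:{P,Q,S}

P1 drop D (A beats it: P:6>3 Q:2>1 R:4>3 S:10>6 T:8>7)
P2 drop R (P beats it: A:12>6 B:10>1 C:5>0 E:4>1)
P2 drop T (S beats it: A:10>8 B:12>0 C:5>0 E:6>4)
P1 drop C (B beats it: P:7>0 Q:10>6 S:9>8)
P1→{A,B,E} P2→{P,Q,S}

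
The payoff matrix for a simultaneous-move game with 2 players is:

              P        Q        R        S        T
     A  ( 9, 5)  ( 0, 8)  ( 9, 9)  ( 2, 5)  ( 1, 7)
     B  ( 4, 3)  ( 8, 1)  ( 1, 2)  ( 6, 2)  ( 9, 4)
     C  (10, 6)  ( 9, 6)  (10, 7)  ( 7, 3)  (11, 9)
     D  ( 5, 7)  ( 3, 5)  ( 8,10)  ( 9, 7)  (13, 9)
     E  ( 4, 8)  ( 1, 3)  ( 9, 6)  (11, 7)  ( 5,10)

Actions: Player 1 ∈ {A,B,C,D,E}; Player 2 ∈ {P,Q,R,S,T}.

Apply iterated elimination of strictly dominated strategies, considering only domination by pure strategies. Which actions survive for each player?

P1 drop A (C beats it: P:10>9 Q:9>0 R:10>9 S:7>2 T:11>1)
P1 drop B (C beats it: P:10>4 Q:9>8 R:10>1 S:7>6 T:11>9)
P2 drop P (T beats it: C:9>6 D:9>7 E:10>8)
P2 drop Q (R beats it: C:7>6 D:10>5 E:6>3)
P2 drop S (T beats it: C:9>3 D:9>7 E:10>7)
P1 drop E (C beats it: R:10>9 T:11>5)
P1→{C,D} P2→{R,T}

Remaining: P1:{C,D} P2:{R,T}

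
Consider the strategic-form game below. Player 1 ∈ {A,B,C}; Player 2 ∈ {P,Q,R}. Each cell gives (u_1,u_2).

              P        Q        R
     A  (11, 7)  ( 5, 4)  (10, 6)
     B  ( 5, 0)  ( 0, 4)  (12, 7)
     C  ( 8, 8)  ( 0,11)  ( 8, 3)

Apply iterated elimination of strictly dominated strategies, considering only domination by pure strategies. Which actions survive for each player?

Survivors P1:{A,B} P2:{P,R}

P1 drop C (A beats it: P:11>8 Q:5>0 R:10>8)
P2 drop Q (R beats it: A:6>4 B:7>4)
P1→{A,B} P2→{P,R}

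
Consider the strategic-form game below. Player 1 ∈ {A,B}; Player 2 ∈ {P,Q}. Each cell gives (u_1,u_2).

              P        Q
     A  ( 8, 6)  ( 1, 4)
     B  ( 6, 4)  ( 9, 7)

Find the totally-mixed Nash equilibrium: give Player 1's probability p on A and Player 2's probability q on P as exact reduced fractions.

P1 mixes 3/5 on A; P2 mixes 4/5 on P

P1 indiff ⇒ q·8+(1-q)·1 = q·6+(1-q)·9 ⇒ q(2) = (1-q)(8) ⇒ q = 4/5
P2 indiff ⇒ p·6+(1-p)·4 = p·4+(1-p)·7 ⇒ p(2) = (1-p)(3) ⇒ p = 3/5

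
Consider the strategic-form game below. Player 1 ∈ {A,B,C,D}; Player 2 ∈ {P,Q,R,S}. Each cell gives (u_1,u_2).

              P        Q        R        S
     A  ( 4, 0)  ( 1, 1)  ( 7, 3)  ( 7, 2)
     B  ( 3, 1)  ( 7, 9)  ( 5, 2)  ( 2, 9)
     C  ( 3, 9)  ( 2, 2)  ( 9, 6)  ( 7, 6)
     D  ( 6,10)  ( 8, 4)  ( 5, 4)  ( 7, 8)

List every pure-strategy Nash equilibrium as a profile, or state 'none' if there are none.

(A,P): not NE [P1→D gives 6>4; P2→R gives 3>0]
(A,Q): not NE [P1→D gives 8>1; P2→R gives 3>1]
(A,R): not NE [P1→C gives 9>7]
(A,S): not NE [P2→R gives 3>2]
(B,P): not NE [P1→D gives 6>3; P2→S gives 9>1]
(B,Q): not NE [P1→D gives 8>7]
(B,R): not NE [P1→C gives 9>5; P2→S gives 9>2]
(B,S): not NE [P1→D gives 7>2]
(C,P): not NE [P1→D gives 6>3]
(C,Q): not NE [P1→D gives 8>2; P2→P gives 9>2]
(C,R): not NE [P2→P gives 9>6]
(C,S): not NE [P2→P gives 9>6]
(D,P): NE
(D,Q): not NE [P2→P gives 10>4]
(D,R): not NE [P1→C gives 9>5; P2→P gives 10>4]
(D,S): not NE [P2→P gives 10>8]

NE set: (D,P)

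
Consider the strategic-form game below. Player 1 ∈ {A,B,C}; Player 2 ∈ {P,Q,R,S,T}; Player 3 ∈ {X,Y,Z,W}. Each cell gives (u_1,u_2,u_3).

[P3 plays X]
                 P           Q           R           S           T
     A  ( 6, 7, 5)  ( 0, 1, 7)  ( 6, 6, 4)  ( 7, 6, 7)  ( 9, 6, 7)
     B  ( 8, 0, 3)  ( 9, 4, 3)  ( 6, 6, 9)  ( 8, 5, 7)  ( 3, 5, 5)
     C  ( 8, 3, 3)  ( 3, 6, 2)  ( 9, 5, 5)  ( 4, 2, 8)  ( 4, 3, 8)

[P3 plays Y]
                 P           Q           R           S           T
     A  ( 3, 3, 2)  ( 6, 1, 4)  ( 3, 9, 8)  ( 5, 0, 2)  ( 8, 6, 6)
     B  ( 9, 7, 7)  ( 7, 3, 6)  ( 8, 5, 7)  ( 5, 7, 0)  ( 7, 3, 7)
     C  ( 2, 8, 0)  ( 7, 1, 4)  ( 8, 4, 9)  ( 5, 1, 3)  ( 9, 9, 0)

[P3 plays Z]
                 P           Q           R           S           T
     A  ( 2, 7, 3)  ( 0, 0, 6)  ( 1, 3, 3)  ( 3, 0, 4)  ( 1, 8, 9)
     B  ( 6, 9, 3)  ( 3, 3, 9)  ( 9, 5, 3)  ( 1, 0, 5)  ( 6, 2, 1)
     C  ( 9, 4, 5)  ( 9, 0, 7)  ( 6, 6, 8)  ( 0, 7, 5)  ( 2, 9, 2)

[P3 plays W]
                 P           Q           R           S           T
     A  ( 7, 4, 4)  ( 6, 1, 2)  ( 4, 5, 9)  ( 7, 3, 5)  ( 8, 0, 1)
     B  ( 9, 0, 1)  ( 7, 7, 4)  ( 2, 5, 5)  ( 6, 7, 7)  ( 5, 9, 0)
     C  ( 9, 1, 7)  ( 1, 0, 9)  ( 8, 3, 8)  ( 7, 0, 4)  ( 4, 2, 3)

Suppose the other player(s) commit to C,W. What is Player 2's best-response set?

argmax u_2 = {R}

u_2(P vs C,W) = 1
u_2(Q vs C,W) = 0
u_2(R vs C,W) = 3
u_2(S vs C,W) = 0
u_2(T vs C,W) = 2
max payoff 3 at {R}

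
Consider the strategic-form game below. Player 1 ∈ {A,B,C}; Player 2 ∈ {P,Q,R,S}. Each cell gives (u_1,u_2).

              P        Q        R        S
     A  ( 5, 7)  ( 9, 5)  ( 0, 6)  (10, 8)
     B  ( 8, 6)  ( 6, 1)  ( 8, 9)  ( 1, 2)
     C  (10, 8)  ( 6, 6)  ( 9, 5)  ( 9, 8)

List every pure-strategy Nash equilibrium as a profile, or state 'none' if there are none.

Nash profiles: (A,S), (C,P)

(A,P): not NE [P1→C gives 10>5; P2→S gives 8>7]
(A,Q): not NE [P2→S gives 8>5]
(A,R): not NE [P1→C gives 9>0; P2→S gives 8>6]
(A,S): NE
(B,P): not NE [P1→C gives 10>8; P2→R gives 9>6]
(B,Q): not NE [P1→A gives 9>6; P2→R gives 9>1]
(B,R): not NE [P1→C gives 9>8]
(B,S): not NE [P1→A gives 10>1; P2→R gives 9>2]
(C,P): NE
(C,Q): not NE [P1→A gives 9>6; P2→S gives 8>6]
(C,R): not NE [P2→S gives 8>5]
(C,S): not NE [P1→A gives 10>9]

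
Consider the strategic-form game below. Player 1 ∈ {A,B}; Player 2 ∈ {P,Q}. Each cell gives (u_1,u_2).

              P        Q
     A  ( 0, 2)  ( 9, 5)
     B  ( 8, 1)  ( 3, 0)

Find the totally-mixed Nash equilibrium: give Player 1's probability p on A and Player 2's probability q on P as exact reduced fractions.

(p,q) = (1/4, 3/7)

P1 indiff ⇒ q·0+(1-q)·9 = q·8+(1-q)·3 ⇒ q(-8) = (1-q)(-6) ⇒ q = 3/7
P2 indiff ⇒ p·2+(1-p)·1 = p·5+(1-p)·0 ⇒ p(-3) = (1-p)(-1) ⇒ p = 1/4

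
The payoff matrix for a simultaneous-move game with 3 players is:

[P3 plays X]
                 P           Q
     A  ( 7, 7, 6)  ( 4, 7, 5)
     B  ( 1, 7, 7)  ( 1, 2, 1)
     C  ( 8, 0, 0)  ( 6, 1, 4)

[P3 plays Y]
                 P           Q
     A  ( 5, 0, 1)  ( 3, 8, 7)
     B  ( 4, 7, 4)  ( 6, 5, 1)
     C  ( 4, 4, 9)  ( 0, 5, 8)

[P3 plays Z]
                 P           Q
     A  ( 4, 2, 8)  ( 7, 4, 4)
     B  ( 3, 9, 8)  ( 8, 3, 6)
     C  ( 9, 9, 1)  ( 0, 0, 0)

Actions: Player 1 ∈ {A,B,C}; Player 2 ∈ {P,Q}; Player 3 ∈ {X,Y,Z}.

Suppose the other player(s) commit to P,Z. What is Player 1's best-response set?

argmax u_1 = {C}

u_1(A vs P,Z) = 4
u_1(B vs P,Z) = 3
u_1(C vs P,Z) = 9
max payoff 9 at {C}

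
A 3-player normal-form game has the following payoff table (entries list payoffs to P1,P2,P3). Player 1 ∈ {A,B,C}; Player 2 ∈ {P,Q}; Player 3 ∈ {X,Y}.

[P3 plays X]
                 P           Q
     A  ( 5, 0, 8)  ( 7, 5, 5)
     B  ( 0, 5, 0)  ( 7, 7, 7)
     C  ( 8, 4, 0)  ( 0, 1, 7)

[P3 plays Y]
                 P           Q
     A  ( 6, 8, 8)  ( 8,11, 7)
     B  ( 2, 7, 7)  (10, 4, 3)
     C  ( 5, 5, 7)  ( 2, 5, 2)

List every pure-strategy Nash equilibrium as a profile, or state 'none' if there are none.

(A,P,X): not NE [P1→C gives 8>5; P2→Q gives 5>0]
(A,P,Y): not NE [P2→Q gives 11>8]
(A,Q,X): not NE [P3→Y gives 7>5]
(A,Q,Y): not NE [P1→B gives 10>8]
(B,P,X): not NE [P1→C gives 8>0; P2→Q gives 7>5; P3→Y gives 7>0]
(B,P,Y): not NE [P1→A gives 6>2]
(B,Q,X): NE
(B,Q,Y): not NE [P2→P gives 7>4; P3→X gives 7>3]
(C,P,X): not NE [P3→Y gives 7>0]
(C,P,Y): not NE [P1→A gives 6>5]
(C,Q,X): not NE [P1→B gives 7>0; P2→P gives 4>1]
(C,Q,Y): not NE [P1→B gives 10>2; P3→X gives 7>2]

PSNE = {(B,Q,X)}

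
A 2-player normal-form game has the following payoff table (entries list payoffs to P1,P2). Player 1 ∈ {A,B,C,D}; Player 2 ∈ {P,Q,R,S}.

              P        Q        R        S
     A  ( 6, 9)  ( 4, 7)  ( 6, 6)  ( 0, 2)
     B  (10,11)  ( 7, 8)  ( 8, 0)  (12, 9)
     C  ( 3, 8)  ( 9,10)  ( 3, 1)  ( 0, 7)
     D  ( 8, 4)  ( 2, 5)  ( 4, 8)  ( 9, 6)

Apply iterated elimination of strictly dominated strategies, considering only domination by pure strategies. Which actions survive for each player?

Survivors P1:{B,C} P2:{P,Q}

P1 drop A (B beats it: P:10>6 Q:7>4 R:8>6 S:12>0)
P1 drop D (B beats it: P:10>8 Q:7>2 R:8>4 S:12>9)
P2 drop R (P beats it: B:11>0 C:8>1)
P2 drop S (P beats it: B:11>9 C:8>7)
P1→{B,C} P2→{P,Q}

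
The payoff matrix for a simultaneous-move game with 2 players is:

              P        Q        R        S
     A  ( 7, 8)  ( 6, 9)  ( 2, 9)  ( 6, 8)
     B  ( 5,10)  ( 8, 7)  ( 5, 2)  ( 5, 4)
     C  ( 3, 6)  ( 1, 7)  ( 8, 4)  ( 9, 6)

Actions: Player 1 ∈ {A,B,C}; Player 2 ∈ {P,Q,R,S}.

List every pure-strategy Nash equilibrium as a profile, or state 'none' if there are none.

Equilibria: none

(A,P): not NE [P2→R gives 9>8]
(A,Q): not NE [P1→B gives 8>6]
(A,R): not NE [P1→C gives 8>2]
(A,S): not NE [P1→C gives 9>6; P2→R gives 9>8]
(B,P): not NE [P1→A gives 7>5]
(B,Q): not NE [P2→P gives 10>7]
(B,R): not NE [P1→C gives 8>5; P2→P gives 10>2]
(B,S): not NE [P1→C gives 9>5; P2→P gives 10>4]
(C,P): not NE [P1→A gives 7>3; P2→Q gives 7>6]
(C,Q): not NE [P1→B gives 8>1]
(C,R): not NE [P2→Q gives 7>4]
(C,S): not NE [P2→Q gives 7>6]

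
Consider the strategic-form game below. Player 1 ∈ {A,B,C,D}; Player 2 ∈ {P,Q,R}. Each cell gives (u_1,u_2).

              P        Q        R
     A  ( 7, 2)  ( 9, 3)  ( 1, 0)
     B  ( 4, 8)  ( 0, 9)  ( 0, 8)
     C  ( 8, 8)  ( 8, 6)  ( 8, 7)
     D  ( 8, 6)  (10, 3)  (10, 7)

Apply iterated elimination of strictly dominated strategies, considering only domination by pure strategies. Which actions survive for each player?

Remaining: P1:{C,D} P2:{P,R}

P1 drop A (D beats it: P:8>7 Q:10>9 R:10>1)
P1 drop B (C beats it: P:8>4 Q:8>0 R:8>0)
P2 drop Q (P beats it: C:8>6 D:6>3)
P1→{C,D} P2→{P,R}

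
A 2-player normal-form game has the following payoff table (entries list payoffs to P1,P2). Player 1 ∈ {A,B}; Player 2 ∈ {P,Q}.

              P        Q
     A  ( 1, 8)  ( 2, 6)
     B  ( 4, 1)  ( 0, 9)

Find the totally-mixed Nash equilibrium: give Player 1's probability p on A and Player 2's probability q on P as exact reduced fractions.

p=4/5, q=2/5

P1 indiff ⇒ q·1+(1-q)·2 = q·4+(1-q)·0 ⇒ q(-3) = (1-q)(-2) ⇒ q = 2/5
P2 indiff ⇒ p·8+(1-p)·1 = p·6+(1-p)·9 ⇒ p(2) = (1-p)(8) ⇒ p = 4/5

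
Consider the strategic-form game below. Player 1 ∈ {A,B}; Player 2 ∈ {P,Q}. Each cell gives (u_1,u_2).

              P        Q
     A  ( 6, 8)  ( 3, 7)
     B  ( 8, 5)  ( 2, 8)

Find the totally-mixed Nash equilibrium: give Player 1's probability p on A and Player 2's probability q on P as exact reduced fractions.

P1 indiff ⇒ q·6+(1-q)·3 = q·8+(1-q)·2 ⇒ q(-2) = (1-q)(-1) ⇒ q = 1/3
P2 indiff ⇒ p·8+(1-p)·5 = p·7+(1-p)·8 ⇒ p(1) = (1-p)(3) ⇒ p = 3/4

(p,q) = (3/4, 1/3)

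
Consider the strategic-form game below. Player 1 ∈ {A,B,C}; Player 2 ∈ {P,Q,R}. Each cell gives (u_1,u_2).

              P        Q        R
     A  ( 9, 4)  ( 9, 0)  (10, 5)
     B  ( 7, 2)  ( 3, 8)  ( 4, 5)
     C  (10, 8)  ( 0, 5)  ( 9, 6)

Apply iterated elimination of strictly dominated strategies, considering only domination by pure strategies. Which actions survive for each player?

P1 drop B (A beats it: P:9>7 Q:9>3 R:10>4)
P2 drop Q (P beats it: A:4>0 C:8>5)
P1→{A,C} P2→{P,R}

Survivors P1:{A,C} P2:{P,R}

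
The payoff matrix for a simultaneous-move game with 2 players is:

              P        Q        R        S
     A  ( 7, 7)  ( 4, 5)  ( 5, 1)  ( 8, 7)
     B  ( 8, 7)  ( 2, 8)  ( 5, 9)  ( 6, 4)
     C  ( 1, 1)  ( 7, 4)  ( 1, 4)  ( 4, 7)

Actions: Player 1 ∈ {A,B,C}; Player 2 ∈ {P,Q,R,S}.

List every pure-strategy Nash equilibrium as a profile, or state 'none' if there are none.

Nash profiles: (A,S), (B,R)

(A,P): not NE [P1→B gives 8>7]
(A,Q): not NE [P1→C gives 7>4; P2→S gives 7>5]
(A,R): not NE [P2→S gives 7>1]
(A,S): NE
(B,P): not NE [P2→R gives 9>7]
(B,Q): not NE [P1→C gives 7>2; P2→R gives 9>8]
(B,R): NE
(B,S): not NE [P1→A gives 8>6; P2→R gives 9>4]
(C,P): not NE [P1→B gives 8>1; P2→S gives 7>1]
(C,Q): not NE [P2→S gives 7>4]
(C,R): not NE [P1→B gives 5>1; P2→S gives 7>4]
(C,S): not NE [P1→A gives 8>4]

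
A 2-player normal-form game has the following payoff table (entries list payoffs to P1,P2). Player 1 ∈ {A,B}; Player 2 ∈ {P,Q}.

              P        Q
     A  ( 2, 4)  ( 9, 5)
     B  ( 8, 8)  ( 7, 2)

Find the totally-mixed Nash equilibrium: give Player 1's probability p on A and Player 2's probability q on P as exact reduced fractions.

(p,q) = (6/7, 1/4)

P1 indiff ⇒ q·2+(1-q)·9 = q·8+(1-q)·7 ⇒ q(-6) = (1-q)(-2) ⇒ q = 1/4
P2 indiff ⇒ p·4+(1-p)·8 = p·5+(1-p)·2 ⇒ p(-1) = (1-p)(-6) ⇒ p = 6/7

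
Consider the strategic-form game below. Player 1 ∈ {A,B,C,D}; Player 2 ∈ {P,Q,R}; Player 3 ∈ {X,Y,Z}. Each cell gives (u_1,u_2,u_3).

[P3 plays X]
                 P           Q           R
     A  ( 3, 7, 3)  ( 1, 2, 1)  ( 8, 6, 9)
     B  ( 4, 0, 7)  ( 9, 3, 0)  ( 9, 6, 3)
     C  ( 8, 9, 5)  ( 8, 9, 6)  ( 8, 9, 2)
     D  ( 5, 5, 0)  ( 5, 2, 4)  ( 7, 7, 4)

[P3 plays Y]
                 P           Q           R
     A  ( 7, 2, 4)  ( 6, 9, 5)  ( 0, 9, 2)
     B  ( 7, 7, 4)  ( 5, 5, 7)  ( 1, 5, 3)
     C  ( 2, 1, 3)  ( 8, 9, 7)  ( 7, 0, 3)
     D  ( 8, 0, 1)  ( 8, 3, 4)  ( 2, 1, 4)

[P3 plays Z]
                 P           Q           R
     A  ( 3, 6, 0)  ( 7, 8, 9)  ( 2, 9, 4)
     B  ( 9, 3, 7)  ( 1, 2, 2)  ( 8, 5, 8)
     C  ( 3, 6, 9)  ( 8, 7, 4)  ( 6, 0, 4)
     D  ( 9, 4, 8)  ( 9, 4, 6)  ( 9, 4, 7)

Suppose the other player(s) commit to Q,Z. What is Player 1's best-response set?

argmax u_1 = {D}

u_1(A vs Q,Z) = 7
u_1(B vs Q,Z) = 1
u_1(C vs Q,Z) = 8
u_1(D vs Q,Z) = 9
max payoff 9 at {D}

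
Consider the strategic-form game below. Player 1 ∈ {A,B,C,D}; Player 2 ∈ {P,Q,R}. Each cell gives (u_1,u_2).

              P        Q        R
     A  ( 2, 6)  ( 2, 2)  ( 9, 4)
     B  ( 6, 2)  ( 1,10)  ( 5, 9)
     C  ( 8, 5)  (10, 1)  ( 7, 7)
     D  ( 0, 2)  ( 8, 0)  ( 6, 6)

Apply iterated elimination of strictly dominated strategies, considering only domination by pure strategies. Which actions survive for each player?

P1 drop B (C beats it: P:8>6 Q:10>1 R:7>5)
P1 drop D (C beats it: P:8>0 Q:10>8 R:7>6)
P2 drop Q (P beats it: A:6>2 C:5>1)
P1→{A,C} P2→{P,R}

Survivors P1:{A,C} P2:{P,R}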